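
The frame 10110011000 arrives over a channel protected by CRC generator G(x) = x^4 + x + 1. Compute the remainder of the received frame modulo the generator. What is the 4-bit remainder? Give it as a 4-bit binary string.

0010

Modulo-2 division of 10110011000 by 10011:
  pos 0: 10110 XOR 10011 = 00101
  pos 2: 10101 XOR 10011 = 00110
  pos 4: 11010 XOR 10011 = 01001
  pos 5: 10010 XOR 10011 = 00001
Remainder = 0010 (nonzero — an error is detected).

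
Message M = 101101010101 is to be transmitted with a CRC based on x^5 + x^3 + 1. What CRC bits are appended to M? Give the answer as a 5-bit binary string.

Append 5 zeros: 10110101010100000. Divide by 101001 (XOR where the leading bit is 1):
  pos 0: 101101 XOR 101001 = 000100
  pos 3: 100010 XOR 101001 = 001011
  pos 5: 101110 XOR 101001 = 000111
  pos 8: 111100 XOR 101001 = 010101
  pos 9: 101010 XOR 101001 = 000011
Remainder (last 5 bits) = 01100. This is the CRC / FCS.

01100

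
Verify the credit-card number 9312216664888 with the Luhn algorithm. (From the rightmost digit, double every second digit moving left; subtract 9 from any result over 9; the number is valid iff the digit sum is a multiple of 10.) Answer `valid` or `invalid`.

From the right, keep odd positions and double even positions (subtract 9 from any doubled value over 9):
  doubled (positions 2,4,...): 7 8 3 2 4 6 → sum 30
  kept (positions 1,3,...): 8 8 6 6 2 1 9 → sum 40
Total = 70.
70 mod 10 = 0, so the number is valid.

valid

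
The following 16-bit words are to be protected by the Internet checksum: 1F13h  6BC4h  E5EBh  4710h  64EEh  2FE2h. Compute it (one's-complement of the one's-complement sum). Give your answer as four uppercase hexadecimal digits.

B35B

One's-complement addition (fold any carry out of bit 15 back into bit 0):
  0x1F13 + 0x6BC4 = 0x08AD7
  0x8AD7 + 0xE5EB = 0x170C2 → wrap carry → 0x70C3
  0x70C3 + 0x4710 = 0x0B7D3
  0xB7D3 + 0x64EE = 0x11CC1 → wrap carry → 0x1CC2
  0x1CC2 + 0x2FE2 = 0x04CA4
One's-complement sum = 0x4CA4.
Checksum = ~0x4CA4 & 0xFFFF = 0xB35B.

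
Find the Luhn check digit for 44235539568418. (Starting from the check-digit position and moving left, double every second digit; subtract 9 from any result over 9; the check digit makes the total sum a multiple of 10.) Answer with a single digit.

Partial digits right→left: 8 1 4 8 6 5 9 3 5 5 3 2 4 4
Double every second digit counting from the check-digit position (so the 1st, 3rd, 5th, ... of the partial from the right).
  doubled (with −9 where >9): 7 8 3 9 1 6 8 → sum 42
  kept as-is: 1 8 5 3 5 2 4 → sum 28
Total = 42 + 28 = 70.
Check digit = (10 − (70 mod 10)) mod 10 = 0.

0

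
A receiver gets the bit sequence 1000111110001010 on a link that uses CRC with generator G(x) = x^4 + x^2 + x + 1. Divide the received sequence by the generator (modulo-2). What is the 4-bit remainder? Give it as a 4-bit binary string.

Modulo-2 division of 1000111110001010 by 10111:
  pos 0: 10001 XOR 10111 = 00110
  pos 2: 11011 XOR 10111 = 01100
  pos 3: 11001 XOR 10111 = 01110
  pos 4: 11101 XOR 10111 = 01010
  pos 5: 10100 XOR 10111 = 00011
  pos 8: 11001 XOR 10111 = 01110
  pos 9: 11100 XOR 10111 = 01011
  pos 10: 10111 XOR 10111 = 00000
Remainder = 0000 (zero — the frame passes the CRC check).

0000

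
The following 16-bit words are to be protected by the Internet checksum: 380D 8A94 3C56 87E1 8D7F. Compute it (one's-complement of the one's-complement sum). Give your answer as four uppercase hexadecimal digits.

EBA6

One's-complement addition (fold any carry out of bit 15 back into bit 0):
  0x380D + 0x8A94 = 0x0C2A1
  0xC2A1 + 0x3C56 = 0x0FEF7
  0xFEF7 + 0x87E1 = 0x186D8 → wrap carry → 0x86D9
  0x86D9 + 0x8D7F = 0x11458 → wrap carry → 0x1459
One's-complement sum = 0x1459.
Checksum = ~0x1459 & 0xFFFF = 0xEBA6.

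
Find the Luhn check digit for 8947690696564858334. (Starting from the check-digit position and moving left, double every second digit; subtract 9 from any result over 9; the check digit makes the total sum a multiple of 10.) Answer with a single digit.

7

Partial digits right→left: 4 3 3 8 5 8 4 6 5 6 9 6 0 9 6 7 4 9 8
Double every second digit counting from the check-digit position (so the 1st, 3rd, 5th, ... of the partial from the right).
  doubled (with −9 where >9): 8 6 1 8 1 9 0 3 8 7 → sum 51
  kept as-is: 3 8 8 6 6 6 9 7 9 → sum 62
Total = 51 + 62 = 113.
Check digit = (10 − (113 mod 10)) mod 10 = 7.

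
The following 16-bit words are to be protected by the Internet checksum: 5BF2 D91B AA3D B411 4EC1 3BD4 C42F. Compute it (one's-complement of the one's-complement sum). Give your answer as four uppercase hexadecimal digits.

One's-complement addition (fold any carry out of bit 15 back into bit 0):
  0x5BF2 + 0xD91B = 0x1350D → wrap carry → 0x350E
  0x350E + 0xAA3D = 0x0DF4B
  0xDF4B + 0xB411 = 0x1935C → wrap carry → 0x935D
  0x935D + 0x4EC1 = 0x0E21E
  0xE21E + 0x3BD4 = 0x11DF2 → wrap carry → 0x1DF3
  0x1DF3 + 0xC42F = 0x0E222
One's-complement sum = 0xE222.
Checksum = ~0xE222 & 0xFFFF = 0x1DDD.

1DDD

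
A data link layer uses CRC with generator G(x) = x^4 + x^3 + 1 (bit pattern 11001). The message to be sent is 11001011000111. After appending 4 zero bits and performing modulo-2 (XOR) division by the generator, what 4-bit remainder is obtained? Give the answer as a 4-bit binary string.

Append 4 zeros: 110010110001110000. Divide by 11001 (XOR where the leading bit is 1):
  pos 0: 11001 XOR 11001 = 00000
  pos 6: 11000 XOR 11001 = 00001
  pos 10: 11110 XOR 11001 = 00111
  pos 12: 11100 XOR 11001 = 00101
Remainder (last 4 bits) = 1010. This is the CRC / FCS.

1010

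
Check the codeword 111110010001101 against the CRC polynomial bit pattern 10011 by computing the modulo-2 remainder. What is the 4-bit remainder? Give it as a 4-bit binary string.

0100

Modulo-2 division of 111110010001101 by 10011:
  pos 0: 11111 XOR 10011 = 01100
  pos 1: 11000 XOR 10011 = 01011
  pos 2: 10110 XOR 10011 = 00101
  pos 4: 10110 XOR 10011 = 00101
  pos 6: 10100 XOR 10011 = 00111
  pos 8: 11111 XOR 10011 = 01100
  pos 9: 11000 XOR 10011 = 01011
  pos 10: 10111 XOR 10011 = 00100
Remainder = 0100 (nonzero — an error is detected).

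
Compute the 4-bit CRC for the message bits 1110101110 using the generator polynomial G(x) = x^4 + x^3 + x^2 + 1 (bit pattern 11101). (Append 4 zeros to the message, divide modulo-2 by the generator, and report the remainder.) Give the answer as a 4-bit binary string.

Append 4 zeros: 11101011100000. Divide by 11101 (XOR where the leading bit is 1):
  pos 0: 11101 XOR 11101 = 00000
  pos 6: 11100 XOR 11101 = 00001
Remainder (last 4 bits) = 1000. This is the CRC / FCS.

1000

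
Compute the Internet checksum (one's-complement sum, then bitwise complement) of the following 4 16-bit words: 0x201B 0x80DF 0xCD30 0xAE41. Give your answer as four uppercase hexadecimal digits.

One's-complement addition (fold any carry out of bit 15 back into bit 0):
  0x201B + 0x80DF = 0x0A0FA
  0xA0FA + 0xCD30 = 0x16E2A → wrap carry → 0x6E2B
  0x6E2B + 0xAE41 = 0x11C6C → wrap carry → 0x1C6D
One's-complement sum = 0x1C6D.
Checksum = ~0x1C6D & 0xFFFF = 0xE392.

E392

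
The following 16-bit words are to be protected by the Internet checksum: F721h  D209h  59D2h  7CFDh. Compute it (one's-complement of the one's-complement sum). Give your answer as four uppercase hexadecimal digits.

One's-complement addition (fold any carry out of bit 15 back into bit 0):
  0xF721 + 0xD209 = 0x1C92A → wrap carry → 0xC92B
  0xC92B + 0x59D2 = 0x122FD → wrap carry → 0x22FE
  0x22FE + 0x7CFD = 0x09FFB
One's-complement sum = 0x9FFB.
Checksum = ~0x9FFB & 0xFFFF = 0x6004.

6004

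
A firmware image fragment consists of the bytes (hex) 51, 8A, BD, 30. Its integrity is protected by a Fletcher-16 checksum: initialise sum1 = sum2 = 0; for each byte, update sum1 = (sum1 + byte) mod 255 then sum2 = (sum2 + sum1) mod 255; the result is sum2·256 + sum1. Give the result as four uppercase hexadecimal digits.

Running sums (mod 255):
  after byte 0 (51): sum1=81, sum2=81
  after byte 1 (8A): sum1=219, sum2=45
  after byte 2 (BD): sum1=153, sum2=198
  after byte 3 (30): sum1=201, sum2=144
Checksum = sum2·256 + sum1 = 144·256 + 201 = 37065 = 0x90C9.

90C9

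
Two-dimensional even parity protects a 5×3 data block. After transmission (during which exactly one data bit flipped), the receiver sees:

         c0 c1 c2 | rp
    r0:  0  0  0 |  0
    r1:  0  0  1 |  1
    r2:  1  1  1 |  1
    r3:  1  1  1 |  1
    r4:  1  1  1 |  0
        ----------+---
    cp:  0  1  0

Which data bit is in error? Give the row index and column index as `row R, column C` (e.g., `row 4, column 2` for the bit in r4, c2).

row 4, column 0

Recompute each row's even parity and compare to rp:
  r0: data parity 0, sent rp 0 → ok
  r1: data parity 1, sent rp 1 → ok
  r2: data parity 1, sent rp 1 → ok
  r3: data parity 1, sent rp 1 → ok
  r4: data parity 1, sent rp 0 → mismatch
Recompute each column's even parity and compare to cp:
  c0: data parity 1, sent cp 0 → mismatch
  c1: data parity 1, sent cp 1 → ok
  c2: data parity 0, sent cp 0 → ok
Exactly one row (r4) and one column (c0) fail → the flipped bit is at their intersection.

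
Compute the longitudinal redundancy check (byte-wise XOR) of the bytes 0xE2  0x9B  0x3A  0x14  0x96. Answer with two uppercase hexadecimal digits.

C1

XOR the bytes together:
  start with 0xE2
  0xE2 ⊕ 0x9B = 0x79
  0x79 ⊕ 0x3A = 0x43
  0x43 ⊕ 0x14 = 0x57
  0x57 ⊕ 0x96 = 0xC1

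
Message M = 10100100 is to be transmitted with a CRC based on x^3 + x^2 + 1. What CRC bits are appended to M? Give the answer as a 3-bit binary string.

Append 3 zeros: 10100100000. Divide by 1101 (XOR where the leading bit is 1):
  pos 0: 1010 XOR 1101 = 0111
  pos 1: 1110 XOR 1101 = 0011
  pos 3: 1110 XOR 1101 = 0011
  pos 5: 1100 XOR 1101 = 0001
Remainder (last 3 bits) = 100. This is the CRC / FCS.

100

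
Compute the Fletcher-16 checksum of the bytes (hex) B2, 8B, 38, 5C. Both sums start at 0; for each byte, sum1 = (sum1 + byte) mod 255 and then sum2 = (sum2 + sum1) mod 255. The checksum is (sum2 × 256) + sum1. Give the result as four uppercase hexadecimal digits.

3AD2

Running sums (mod 255):
  after byte 0 (B2): sum1=178, sum2=178
  after byte 1 (8B): sum1=62, sum2=240
  after byte 2 (38): sum1=118, sum2=103
  after byte 3 (5C): sum1=210, sum2=58
Checksum = sum2·256 + sum1 = 58·256 + 210 = 15058 = 0x3AD2.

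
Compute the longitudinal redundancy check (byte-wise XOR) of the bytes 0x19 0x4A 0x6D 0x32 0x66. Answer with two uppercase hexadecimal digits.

6A

XOR the bytes together:
  start with 0x19
  0x19 ⊕ 0x4A = 0x53
  0x53 ⊕ 0x6D = 0x3E
  0x3E ⊕ 0x32 = 0x0C
  0x0C ⊕ 0x66 = 0x6A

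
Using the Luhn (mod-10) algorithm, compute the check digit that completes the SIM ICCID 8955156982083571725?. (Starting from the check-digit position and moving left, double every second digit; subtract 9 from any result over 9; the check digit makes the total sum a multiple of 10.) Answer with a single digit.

Partial digits right→left: 5 2 7 1 7 5 3 8 0 2 8 9 6 5 1 5 5 9 8
Double every second digit counting from the check-digit position (so the 1st, 3rd, 5th, ... of the partial from the right).
  doubled (with −9 where >9): 1 5 5 6 0 7 3 2 1 7 → sum 37
  kept as-is: 2 1 5 8 2 9 5 5 9 → sum 46
Total = 37 + 46 = 83.
Check digit = (10 − (83 mod 10)) mod 10 = 7.

7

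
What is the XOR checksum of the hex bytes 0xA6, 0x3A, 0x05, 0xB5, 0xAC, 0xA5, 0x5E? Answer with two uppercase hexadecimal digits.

XOR the bytes together:
  start with 0xA6
  0xA6 ⊕ 0x3A = 0x9C
  0x9C ⊕ 0x05 = 0x99
  0x99 ⊕ 0xB5 = 0x2C
  0x2C ⊕ 0xAC = 0x80
  0x80 ⊕ 0xA5 = 0x25
  0x25 ⊕ 0x5E = 0x7B

7B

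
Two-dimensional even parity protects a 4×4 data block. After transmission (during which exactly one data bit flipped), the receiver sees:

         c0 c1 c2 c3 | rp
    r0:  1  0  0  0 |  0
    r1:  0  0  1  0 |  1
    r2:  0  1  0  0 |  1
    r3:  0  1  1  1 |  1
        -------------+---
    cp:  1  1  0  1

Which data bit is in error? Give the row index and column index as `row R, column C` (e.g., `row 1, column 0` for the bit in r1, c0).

Recompute each row's even parity and compare to rp:
  r0: data parity 1, sent rp 0 → mismatch
  r1: data parity 1, sent rp 1 → ok
  r2: data parity 1, sent rp 1 → ok
  r3: data parity 1, sent rp 1 → ok
Recompute each column's even parity and compare to cp:
  c0: data parity 1, sent cp 1 → ok
  c1: data parity 0, sent cp 1 → mismatch
  c2: data parity 0, sent cp 0 → ok
  c3: data parity 1, sent cp 1 → ok
Exactly one row (r0) and one column (c1) fail → the flipped bit is at their intersection.

row 0, column 1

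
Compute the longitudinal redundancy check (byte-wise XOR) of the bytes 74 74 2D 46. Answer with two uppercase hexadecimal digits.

XOR the bytes together:
  start with 0x74
  0x74 ⊕ 0x74 = 0x00
  0x00 ⊕ 0x2D = 0x2D
  0x2D ⊕ 0x46 = 0x6B

6B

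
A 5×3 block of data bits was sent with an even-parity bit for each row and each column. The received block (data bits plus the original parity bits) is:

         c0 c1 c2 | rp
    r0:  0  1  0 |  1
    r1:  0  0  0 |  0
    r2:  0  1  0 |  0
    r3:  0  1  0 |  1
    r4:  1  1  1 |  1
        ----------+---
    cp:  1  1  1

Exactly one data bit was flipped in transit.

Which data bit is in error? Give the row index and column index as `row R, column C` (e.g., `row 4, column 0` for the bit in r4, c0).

row 2, column 1

Recompute each row's even parity and compare to rp:
  r0: data parity 1, sent rp 1 → ok
  r1: data parity 0, sent rp 0 → ok
  r2: data parity 1, sent rp 0 → mismatch
  r3: data parity 1, sent rp 1 → ok
  r4: data parity 1, sent rp 1 → ok
Recompute each column's even parity and compare to cp:
  c0: data parity 1, sent cp 1 → ok
  c1: data parity 0, sent cp 1 → mismatch
  c2: data parity 1, sent cp 1 → ok
Exactly one row (r2) and one column (c1) fail → the flipped bit is at their intersection.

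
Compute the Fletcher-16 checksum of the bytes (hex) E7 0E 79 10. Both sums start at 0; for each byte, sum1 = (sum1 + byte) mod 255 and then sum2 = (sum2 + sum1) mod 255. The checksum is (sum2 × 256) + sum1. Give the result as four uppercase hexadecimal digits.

CC7F

Running sums (mod 255):
  after byte 0 (E7): sum1=231, sum2=231
  after byte 1 (0E): sum1=245, sum2=221
  after byte 2 (79): sum1=111, sum2=77
  after byte 3 (10): sum1=127, sum2=204
Checksum = sum2·256 + sum1 = 204·256 + 127 = 52351 = 0xCC7F.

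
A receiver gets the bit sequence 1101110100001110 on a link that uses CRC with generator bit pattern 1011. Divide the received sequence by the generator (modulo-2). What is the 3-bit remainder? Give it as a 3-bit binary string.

Modulo-2 division of 1101110100001110 by 1011:
  pos 0: 1101 XOR 1011 = 0110
  pos 1: 1101 XOR 1011 = 0110
  pos 2: 1101 XOR 1011 = 0110
  pos 3: 1100 XOR 1011 = 0111
  pos 4: 1111 XOR 1011 = 0100
  pos 5: 1000 XOR 1011 = 0011
  pos 7: 1100 XOR 1011 = 0111
  pos 8: 1110 XOR 1011 = 0101
  pos 9: 1011 XOR 1011 = 0000
Remainder = 110 (nonzero — an error is detected).

110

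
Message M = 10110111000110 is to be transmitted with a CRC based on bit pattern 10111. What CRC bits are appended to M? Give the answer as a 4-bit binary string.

1111

Append 4 zeros: 101101110001100000. Divide by 10111 (XOR where the leading bit is 1):
  pos 0: 10110 XOR 10111 = 00001
  pos 4: 11110 XOR 10111 = 01001
  pos 5: 10010 XOR 10111 = 00101
  pos 7: 10101 XOR 10111 = 00010
  pos 10: 10100 XOR 10111 = 00011
  pos 13: 11000 XOR 10111 = 01111
Remainder (last 4 bits) = 1111. This is the CRC / FCS.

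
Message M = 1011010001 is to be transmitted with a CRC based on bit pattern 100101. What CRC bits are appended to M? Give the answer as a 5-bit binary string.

01011

Append 5 zeros: 101101000100000. Divide by 100101 (XOR where the leading bit is 1):
  pos 0: 101101 XOR 100101 = 001000
  pos 2: 100000 XOR 100101 = 000101
  pos 5: 101010 XOR 100101 = 001111
  pos 7: 111100 XOR 100101 = 011001
  pos 8: 110010 XOR 100101 = 010111
  pos 9: 101110 XOR 100101 = 001011
Remainder (last 5 bits) = 01011. This is the CRC / FCS.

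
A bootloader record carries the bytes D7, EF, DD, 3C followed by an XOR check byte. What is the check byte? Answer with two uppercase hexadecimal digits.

D9

XOR the bytes together:
  start with 0xD7
  0xD7 ⊕ 0xEF = 0x38
  0x38 ⊕ 0xDD = 0xE5
  0xE5 ⊕ 0x3C = 0xD9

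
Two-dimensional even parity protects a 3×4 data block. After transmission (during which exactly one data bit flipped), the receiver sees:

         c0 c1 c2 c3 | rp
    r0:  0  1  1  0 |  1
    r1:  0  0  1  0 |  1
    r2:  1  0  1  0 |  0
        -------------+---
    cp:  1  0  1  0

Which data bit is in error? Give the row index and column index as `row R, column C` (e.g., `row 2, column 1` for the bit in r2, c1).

Recompute each row's even parity and compare to rp:
  r0: data parity 0, sent rp 1 → mismatch
  r1: data parity 1, sent rp 1 → ok
  r2: data parity 0, sent rp 0 → ok
Recompute each column's even parity and compare to cp:
  c0: data parity 1, sent cp 1 → ok
  c1: data parity 1, sent cp 0 → mismatch
  c2: data parity 1, sent cp 1 → ok
  c3: data parity 0, sent cp 0 → ok
Exactly one row (r0) and one column (c1) fail → the flipped bit is at their intersection.

row 0, column 1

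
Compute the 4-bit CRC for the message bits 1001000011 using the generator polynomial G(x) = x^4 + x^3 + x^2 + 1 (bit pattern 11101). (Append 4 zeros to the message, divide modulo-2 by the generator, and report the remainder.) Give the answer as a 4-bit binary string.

1100

Append 4 zeros: 10010000110000. Divide by 11101 (XOR where the leading bit is 1):
  pos 0: 10010 XOR 11101 = 01111
  pos 1: 11110 XOR 11101 = 00011
  pos 4: 11001 XOR 11101 = 00100
  pos 6: 10010 XOR 11101 = 01111
  pos 7: 11110 XOR 11101 = 00011
Remainder (last 4 bits) = 1100. This is the CRC / FCS.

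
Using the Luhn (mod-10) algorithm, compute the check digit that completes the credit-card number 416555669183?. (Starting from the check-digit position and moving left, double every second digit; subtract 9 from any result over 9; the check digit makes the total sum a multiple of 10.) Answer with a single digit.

Partial digits right→left: 3 8 1 9 6 6 5 5 5 6 1 4
Double every second digit counting from the check-digit position (so the 1st, 3rd, 5th, ... of the partial from the right).
  doubled (with −9 where >9): 6 2 3 1 1 2 → sum 15
  kept as-is: 8 9 6 5 6 4 → sum 38
Total = 15 + 38 = 53.
Check digit = (10 − (53 mod 10)) mod 10 = 7.

7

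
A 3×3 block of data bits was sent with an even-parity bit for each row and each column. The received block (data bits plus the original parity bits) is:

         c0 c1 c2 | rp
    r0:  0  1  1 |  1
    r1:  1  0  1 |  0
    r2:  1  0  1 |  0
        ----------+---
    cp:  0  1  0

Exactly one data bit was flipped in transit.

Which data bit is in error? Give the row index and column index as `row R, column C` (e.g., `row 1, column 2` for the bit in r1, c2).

row 0, column 2

Recompute each row's even parity and compare to rp:
  r0: data parity 0, sent rp 1 → mismatch
  r1: data parity 0, sent rp 0 → ok
  r2: data parity 0, sent rp 0 → ok
Recompute each column's even parity and compare to cp:
  c0: data parity 0, sent cp 0 → ok
  c1: data parity 1, sent cp 1 → ok
  c2: data parity 1, sent cp 0 → mismatch
Exactly one row (r0) and one column (c2) fail → the flipped bit is at their intersection.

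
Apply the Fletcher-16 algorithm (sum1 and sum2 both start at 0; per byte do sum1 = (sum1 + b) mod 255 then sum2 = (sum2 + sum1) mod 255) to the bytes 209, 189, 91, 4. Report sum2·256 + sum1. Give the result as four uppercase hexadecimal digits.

Running sums (mod 255):
  after byte 0 (209): sum1=209, sum2=209
  after byte 1 (189): sum1=143, sum2=97
  after byte 2 (91): sum1=234, sum2=76
  after byte 3 (4): sum1=238, sum2=59
Checksum = sum2·256 + sum1 = 59·256 + 238 = 15342 = 0x3BEE.

3BEE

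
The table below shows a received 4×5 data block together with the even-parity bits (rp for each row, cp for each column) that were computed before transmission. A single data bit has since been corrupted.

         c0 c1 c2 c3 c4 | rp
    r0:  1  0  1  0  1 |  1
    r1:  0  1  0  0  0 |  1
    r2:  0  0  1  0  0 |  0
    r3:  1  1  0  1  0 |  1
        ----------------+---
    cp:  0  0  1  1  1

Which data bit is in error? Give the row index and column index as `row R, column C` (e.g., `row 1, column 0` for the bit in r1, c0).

row 2, column 2

Recompute each row's even parity and compare to rp:
  r0: data parity 1, sent rp 1 → ok
  r1: data parity 1, sent rp 1 → ok
  r2: data parity 1, sent rp 0 → mismatch
  r3: data parity 1, sent rp 1 → ok
Recompute each column's even parity and compare to cp:
  c0: data parity 0, sent cp 0 → ok
  c1: data parity 0, sent cp 0 → ok
  c2: data parity 0, sent cp 1 → mismatch
  c3: data parity 1, sent cp 1 → ok
  c4: data parity 1, sent cp 1 → ok
Exactly one row (r2) and one column (c2) fail → the flipped bit is at their intersection.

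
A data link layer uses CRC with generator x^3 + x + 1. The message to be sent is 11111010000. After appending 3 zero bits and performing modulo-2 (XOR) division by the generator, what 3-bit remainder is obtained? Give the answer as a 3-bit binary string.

Append 3 zeros: 11111010000000. Divide by 1011 (XOR where the leading bit is 1):
  pos 0: 1111 XOR 1011 = 0100
  pos 1: 1001 XOR 1011 = 0010
  pos 3: 1001 XOR 1011 = 0010
  pos 5: 1000 XOR 1011 = 0011
  pos 7: 1100 XOR 1011 = 0111
  pos 8: 1110 XOR 1011 = 0101
  pos 9: 1010 XOR 1011 = 0001
Remainder (last 3 bits) = 010. This is the CRC / FCS.

010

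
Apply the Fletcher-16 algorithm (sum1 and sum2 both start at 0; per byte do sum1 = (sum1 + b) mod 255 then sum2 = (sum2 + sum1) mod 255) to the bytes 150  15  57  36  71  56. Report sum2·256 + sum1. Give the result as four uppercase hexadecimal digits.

EA82

Running sums (mod 255):
  after byte 0 (150): sum1=150, sum2=150
  after byte 1 (15): sum1=165, sum2=60
  after byte 2 (57): sum1=222, sum2=27
  after byte 3 (36): sum1=3, sum2=30
  after byte 4 (71): sum1=74, sum2=104
  after byte 5 (56): sum1=130, sum2=234
Checksum = sum2·256 + sum1 = 234·256 + 130 = 60034 = 0xEA82.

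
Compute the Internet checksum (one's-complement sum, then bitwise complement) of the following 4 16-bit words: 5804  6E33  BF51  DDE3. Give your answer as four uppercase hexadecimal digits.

9C92

One's-complement addition (fold any carry out of bit 15 back into bit 0):
  0x5804 + 0x6E33 = 0x0C637
  0xC637 + 0xBF51 = 0x18588 → wrap carry → 0x8589
  0x8589 + 0xDDE3 = 0x1636C → wrap carry → 0x636D
One's-complement sum = 0x636D.
Checksum = ~0x636D & 0xFFFF = 0x9C92.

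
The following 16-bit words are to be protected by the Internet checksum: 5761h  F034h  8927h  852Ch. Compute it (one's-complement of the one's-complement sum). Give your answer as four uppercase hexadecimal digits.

One's-complement addition (fold any carry out of bit 15 back into bit 0):
  0x5761 + 0xF034 = 0x14795 → wrap carry → 0x4796
  0x4796 + 0x8927 = 0x0D0BD
  0xD0BD + 0x852C = 0x155E9 → wrap carry → 0x55EA
One's-complement sum = 0x55EA.
Checksum = ~0x55EA & 0xFFFF = 0xAA15.

AA15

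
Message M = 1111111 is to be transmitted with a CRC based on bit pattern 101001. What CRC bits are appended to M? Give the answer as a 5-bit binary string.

Append 5 zeros: 111111100000. Divide by 101001 (XOR where the leading bit is 1):
  pos 0: 111111 XOR 101001 = 010110
  pos 1: 101101 XOR 101001 = 000100
  pos 4: 100000 XOR 101001 = 001001
  pos 6: 100100 XOR 101001 = 001101
Remainder (last 5 bits) = 01101. This is the CRC / FCS.

01101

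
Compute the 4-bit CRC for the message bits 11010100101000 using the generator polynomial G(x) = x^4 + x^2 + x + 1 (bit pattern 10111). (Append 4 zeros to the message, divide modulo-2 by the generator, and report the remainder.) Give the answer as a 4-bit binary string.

0110

Append 4 zeros: 110101001010000000. Divide by 10111 (XOR where the leading bit is 1):
  pos 0: 11010 XOR 10111 = 01101
  pos 1: 11011 XOR 10111 = 01100
  pos 2: 11000 XOR 10111 = 01111
  pos 3: 11110 XOR 10111 = 01001
  pos 4: 10011 XOR 10111 = 00100
  pos 6: 10001 XOR 10111 = 00110
  pos 8: 11000 XOR 10111 = 01111
  pos 9: 11110 XOR 10111 = 01001
  pos 10: 10010 XOR 10111 = 00101
  pos 12: 10100 XOR 10111 = 00011
Remainder (last 4 bits) = 0110. This is the CRC / FCS.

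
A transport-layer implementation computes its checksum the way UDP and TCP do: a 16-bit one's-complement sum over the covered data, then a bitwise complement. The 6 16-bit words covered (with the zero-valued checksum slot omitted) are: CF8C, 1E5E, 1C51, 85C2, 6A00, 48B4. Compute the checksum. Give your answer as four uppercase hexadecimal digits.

One's-complement addition (fold any carry out of bit 15 back into bit 0):
  0xCF8C + 0x1E5E = 0x0EDEA
  0xEDEA + 0x1C51 = 0x10A3B → wrap carry → 0x0A3C
  0x0A3C + 0x85C2 = 0x08FFE
  0x8FFE + 0x6A00 = 0x0F9FE
  0xF9FE + 0x48B4 = 0x142B2 → wrap carry → 0x42B3
One's-complement sum = 0x42B3.
Checksum = ~0x42B3 & 0xFFFF = 0xBD4C.

BD4C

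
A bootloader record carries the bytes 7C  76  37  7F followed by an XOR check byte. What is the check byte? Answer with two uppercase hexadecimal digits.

42

XOR the bytes together:
  start with 0x7C
  0x7C ⊕ 0x76 = 0x0A
  0x0A ⊕ 0x37 = 0x3D
  0x3D ⊕ 0x7F = 0x42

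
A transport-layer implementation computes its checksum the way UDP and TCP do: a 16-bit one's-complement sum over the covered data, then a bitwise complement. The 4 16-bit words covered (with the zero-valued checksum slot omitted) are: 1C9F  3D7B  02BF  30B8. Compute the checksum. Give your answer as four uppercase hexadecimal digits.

One's-complement addition (fold any carry out of bit 15 back into bit 0):
  0x1C9F + 0x3D7B = 0x05A1A
  0x5A1A + 0x02BF = 0x05CD9
  0x5CD9 + 0x30B8 = 0x08D91
One's-complement sum = 0x8D91.
Checksum = ~0x8D91 & 0xFFFF = 0x726E.

726E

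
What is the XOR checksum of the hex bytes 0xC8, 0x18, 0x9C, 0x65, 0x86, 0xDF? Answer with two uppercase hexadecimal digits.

XOR the bytes together:
  start with 0xC8
  0xC8 ⊕ 0x18 = 0xD0
  0xD0 ⊕ 0x9C = 0x4C
  0x4C ⊕ 0x65 = 0x29
  0x29 ⊕ 0x86 = 0xAF
  0xAF ⊕ 0xDF = 0x70

70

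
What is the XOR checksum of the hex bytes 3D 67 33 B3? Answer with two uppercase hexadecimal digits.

DA

XOR the bytes together:
  start with 0x3D
  0x3D ⊕ 0x67 = 0x5A
  0x5A ⊕ 0x33 = 0x69
  0x69 ⊕ 0xB3 = 0xDA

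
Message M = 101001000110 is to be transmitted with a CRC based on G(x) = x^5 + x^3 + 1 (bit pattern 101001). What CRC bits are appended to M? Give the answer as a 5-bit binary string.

Append 5 zeros: 10100100011000000. Divide by 101001 (XOR where the leading bit is 1):
  pos 0: 101001 XOR 101001 = 000000
  pos 9: 110000 XOR 101001 = 011001
  pos 10: 110010 XOR 101001 = 011011
  pos 11: 110110 XOR 101001 = 011111
Remainder (last 5 bits) = 11111. This is the CRC / FCS.

11111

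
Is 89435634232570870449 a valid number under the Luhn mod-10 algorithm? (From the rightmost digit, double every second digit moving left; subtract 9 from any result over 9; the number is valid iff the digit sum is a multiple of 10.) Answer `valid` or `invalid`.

valid

From the right, keep odd positions and double even positions (subtract 9 from any doubled value over 9):
  doubled (positions 2,4,...): 8 0 7 5 4 4 6 1 8 7 → sum 50
  kept (positions 1,3,...): 9 4 7 0 5 3 4 6 3 9 → sum 50
Total = 100.
100 mod 10 = 0, so the number is valid.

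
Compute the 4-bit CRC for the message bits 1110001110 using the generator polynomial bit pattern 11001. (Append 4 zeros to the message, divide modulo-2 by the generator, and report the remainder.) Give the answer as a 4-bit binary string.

1011

Append 4 zeros: 11100011100000. Divide by 11001 (XOR where the leading bit is 1):
  pos 0: 11100 XOR 11001 = 00101
  pos 2: 10101 XOR 11001 = 01100
  pos 3: 11001 XOR 11001 = 00000
  pos 8: 10000 XOR 11001 = 01001
  pos 9: 10010 XOR 11001 = 01011
Remainder (last 4 bits) = 1011. This is the CRC / FCS.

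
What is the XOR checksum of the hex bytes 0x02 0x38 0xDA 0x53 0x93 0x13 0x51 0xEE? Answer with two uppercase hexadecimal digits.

XOR the bytes together:
  start with 0x02
  0x02 ⊕ 0x38 = 0x3A
  0x3A ⊕ 0xDA = 0xE0
  0xE0 ⊕ 0x53 = 0xB3
  0xB3 ⊕ 0x93 = 0x20
  0x20 ⊕ 0x13 = 0x33
  0x33 ⊕ 0x51 = 0x62
  0x62 ⊕ 0xEE = 0x8C

8C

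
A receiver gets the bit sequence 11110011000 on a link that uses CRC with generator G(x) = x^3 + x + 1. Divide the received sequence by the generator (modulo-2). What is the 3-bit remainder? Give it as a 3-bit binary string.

001

Modulo-2 division of 11110011000 by 1011:
  pos 0: 1111 XOR 1011 = 0100
  pos 1: 1000 XOR 1011 = 0011
  pos 3: 1101 XOR 1011 = 0110
  pos 4: 1101 XOR 1011 = 0110
  pos 5: 1100 XOR 1011 = 0111
  pos 6: 1110 XOR 1011 = 0101
  pos 7: 1010 XOR 1011 = 0001
Remainder = 001 (nonzero — an error is detected).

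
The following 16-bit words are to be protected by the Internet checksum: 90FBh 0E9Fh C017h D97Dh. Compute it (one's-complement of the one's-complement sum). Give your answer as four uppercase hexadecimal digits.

C6CF

One's-complement addition (fold any carry out of bit 15 back into bit 0):
  0x90FB + 0x0E9F = 0x09F9A
  0x9F9A + 0xC017 = 0x15FB1 → wrap carry → 0x5FB2
  0x5FB2 + 0xD97D = 0x1392F → wrap carry → 0x3930
One's-complement sum = 0x3930.
Checksum = ~0x3930 & 0xFFFF = 0xC6CF.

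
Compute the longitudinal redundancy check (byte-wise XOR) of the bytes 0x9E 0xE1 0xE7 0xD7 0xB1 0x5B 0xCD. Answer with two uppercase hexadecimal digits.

XOR the bytes together:
  start with 0x9E
  0x9E ⊕ 0xE1 = 0x7F
  0x7F ⊕ 0xE7 = 0x98
  0x98 ⊕ 0xD7 = 0x4F
  0x4F ⊕ 0xB1 = 0xFE
  0xFE ⊕ 0x5B = 0xA5
  0xA5 ⊕ 0xCD = 0x68

68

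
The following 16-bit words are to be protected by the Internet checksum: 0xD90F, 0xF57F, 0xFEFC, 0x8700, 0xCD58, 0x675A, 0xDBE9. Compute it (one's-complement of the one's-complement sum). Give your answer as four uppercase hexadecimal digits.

9AD5

One's-complement addition (fold any carry out of bit 15 back into bit 0):
  0xD90F + 0xF57F = 0x1CE8E → wrap carry → 0xCE8F
  0xCE8F + 0xFEFC = 0x1CD8B → wrap carry → 0xCD8C
  0xCD8C + 0x8700 = 0x1548C → wrap carry → 0x548D
  0x548D + 0xCD58 = 0x121E5 → wrap carry → 0x21E6
  0x21E6 + 0x675A = 0x08940
  0x8940 + 0xDBE9 = 0x16529 → wrap carry → 0x652A
One's-complement sum = 0x652A.
Checksum = ~0x652A & 0xFFFF = 0x9AD5.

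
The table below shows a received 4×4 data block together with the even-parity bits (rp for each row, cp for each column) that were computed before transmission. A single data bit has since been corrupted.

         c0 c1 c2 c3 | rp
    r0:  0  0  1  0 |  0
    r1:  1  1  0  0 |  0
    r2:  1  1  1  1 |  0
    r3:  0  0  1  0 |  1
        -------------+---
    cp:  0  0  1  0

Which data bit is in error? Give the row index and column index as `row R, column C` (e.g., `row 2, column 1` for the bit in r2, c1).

row 0, column 3

Recompute each row's even parity and compare to rp:
  r0: data parity 1, sent rp 0 → mismatch
  r1: data parity 0, sent rp 0 → ok
  r2: data parity 0, sent rp 0 → ok
  r3: data parity 1, sent rp 1 → ok
Recompute each column's even parity and compare to cp:
  c0: data parity 0, sent cp 0 → ok
  c1: data parity 0, sent cp 0 → ok
  c2: data parity 1, sent cp 1 → ok
  c3: data parity 1, sent cp 0 → mismatch
Exactly one row (r0) and one column (c3) fail → the flipped bit is at their intersection.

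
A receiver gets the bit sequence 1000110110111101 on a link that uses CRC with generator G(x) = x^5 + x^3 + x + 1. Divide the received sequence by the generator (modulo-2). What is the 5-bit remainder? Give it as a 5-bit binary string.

00000

Modulo-2 division of 1000110110111101 by 101011:
  pos 0: 100011 XOR 101011 = 001000
  pos 2: 100001 XOR 101011 = 001010
  pos 4: 101010 XOR 101011 = 000001
  pos 9: 111110 XOR 101011 = 010101
  pos 10: 101011 XOR 101011 = 000000
Remainder = 00000 (zero — the frame passes the CRC check).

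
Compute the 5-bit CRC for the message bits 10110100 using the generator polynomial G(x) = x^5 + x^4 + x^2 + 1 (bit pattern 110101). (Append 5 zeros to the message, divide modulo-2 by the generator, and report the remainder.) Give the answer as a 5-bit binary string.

01001

Append 5 zeros: 1011010000000. Divide by 110101 (XOR where the leading bit is 1):
  pos 0: 101101 XOR 110101 = 011000
  pos 1: 110000 XOR 110101 = 000101
  pos 4: 101000 XOR 110101 = 011101
  pos 5: 111010 XOR 110101 = 001111
  pos 7: 111100 XOR 110101 = 001001
Remainder (last 5 bits) = 01001. This is the CRC / FCS.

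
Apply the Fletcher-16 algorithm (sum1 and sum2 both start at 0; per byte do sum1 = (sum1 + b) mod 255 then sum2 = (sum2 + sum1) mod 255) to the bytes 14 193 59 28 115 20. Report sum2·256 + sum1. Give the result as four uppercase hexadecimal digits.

Running sums (mod 255):
  after byte 0 (14): sum1=14, sum2=14
  after byte 1 (193): sum1=207, sum2=221
  after byte 2 (59): sum1=11, sum2=232
  after byte 3 (28): sum1=39, sum2=16
  after byte 4 (115): sum1=154, sum2=170
  after byte 5 (20): sum1=174, sum2=89
Checksum = sum2·256 + sum1 = 89·256 + 174 = 22958 = 0x59AE.

59AE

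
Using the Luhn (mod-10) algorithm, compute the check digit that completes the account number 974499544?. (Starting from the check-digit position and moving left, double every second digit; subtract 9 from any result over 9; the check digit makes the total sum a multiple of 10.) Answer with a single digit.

1

Partial digits right→left: 4 4 5 9 9 4 4 7 9
Double every second digit counting from the check-digit position (so the 1st, 3rd, 5th, ... of the partial from the right).
  doubled (with −9 where >9): 8 1 9 8 9 → sum 35
  kept as-is: 4 9 4 7 → sum 24
Total = 35 + 24 = 59.
Check digit = (10 − (59 mod 10)) mod 10 = 1.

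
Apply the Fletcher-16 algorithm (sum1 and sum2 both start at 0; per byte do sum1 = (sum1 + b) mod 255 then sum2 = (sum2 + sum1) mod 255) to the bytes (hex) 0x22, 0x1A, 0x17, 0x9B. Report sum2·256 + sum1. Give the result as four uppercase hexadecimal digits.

Running sums (mod 255):
  after byte 0 (0x22): sum1=34, sum2=34
  after byte 1 (0x1A): sum1=60, sum2=94
  after byte 2 (0x17): sum1=83, sum2=177
  after byte 3 (0x9B): sum1=238, sum2=160
Checksum = sum2·256 + sum1 = 160·256 + 238 = 41198 = 0xA0EE.

A0EE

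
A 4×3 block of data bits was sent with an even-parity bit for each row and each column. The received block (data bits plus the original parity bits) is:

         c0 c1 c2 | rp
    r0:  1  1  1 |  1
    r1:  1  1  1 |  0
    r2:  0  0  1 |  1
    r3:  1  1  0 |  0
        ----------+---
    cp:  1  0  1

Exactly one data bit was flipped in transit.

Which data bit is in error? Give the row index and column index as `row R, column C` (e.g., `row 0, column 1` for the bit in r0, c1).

row 1, column 1

Recompute each row's even parity and compare to rp:
  r0: data parity 1, sent rp 1 → ok
  r1: data parity 1, sent rp 0 → mismatch
  r2: data parity 1, sent rp 1 → ok
  r3: data parity 0, sent rp 0 → ok
Recompute each column's even parity and compare to cp:
  c0: data parity 1, sent cp 1 → ok
  c1: data parity 1, sent cp 0 → mismatch
  c2: data parity 1, sent cp 1 → ok
Exactly one row (r1) and one column (c1) fail → the flipped bit is at their intersection.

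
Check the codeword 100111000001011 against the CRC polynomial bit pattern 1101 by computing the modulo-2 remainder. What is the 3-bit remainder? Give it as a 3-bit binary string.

001

Modulo-2 division of 100111000001011 by 1101:
  pos 0: 1001 XOR 1101 = 0100
  pos 1: 1001 XOR 1101 = 0100
  pos 2: 1001 XOR 1101 = 0100
  pos 3: 1000 XOR 1101 = 0101
  pos 4: 1010 XOR 1101 = 0111
  pos 5: 1110 XOR 1101 = 0011
  pos 7: 1100 XOR 1101 = 0001
  pos 10: 1101 XOR 1101 = 0000
Remainder = 001 (nonzero — an error is detected).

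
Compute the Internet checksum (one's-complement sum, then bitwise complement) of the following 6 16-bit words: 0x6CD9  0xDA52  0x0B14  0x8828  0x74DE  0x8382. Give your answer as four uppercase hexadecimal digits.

One's-complement addition (fold any carry out of bit 15 back into bit 0):
  0x6CD9 + 0xDA52 = 0x1472B → wrap carry → 0x472C
  0x472C + 0x0B14 = 0x05240
  0x5240 + 0x8828 = 0x0DA68
  0xDA68 + 0x74DE = 0x14F46 → wrap carry → 0x4F47
  0x4F47 + 0x8382 = 0x0D2C9
One's-complement sum = 0xD2C9.
Checksum = ~0xD2C9 & 0xFFFF = 0x2D36.

2D36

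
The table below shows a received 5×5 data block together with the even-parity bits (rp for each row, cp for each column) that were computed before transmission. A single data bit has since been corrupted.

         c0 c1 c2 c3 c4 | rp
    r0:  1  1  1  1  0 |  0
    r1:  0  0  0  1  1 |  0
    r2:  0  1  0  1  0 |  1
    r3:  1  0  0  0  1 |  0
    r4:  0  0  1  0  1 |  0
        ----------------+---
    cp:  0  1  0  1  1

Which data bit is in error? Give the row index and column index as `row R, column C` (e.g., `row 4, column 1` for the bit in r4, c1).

row 2, column 1

Recompute each row's even parity and compare to rp:
  r0: data parity 0, sent rp 0 → ok
  r1: data parity 0, sent rp 0 → ok
  r2: data parity 0, sent rp 1 → mismatch
  r3: data parity 0, sent rp 0 → ok
  r4: data parity 0, sent rp 0 → ok
Recompute each column's even parity and compare to cp:
  c0: data parity 0, sent cp 0 → ok
  c1: data parity 0, sent cp 1 → mismatch
  c2: data parity 0, sent cp 0 → ok
  c3: data parity 1, sent cp 1 → ok
  c4: data parity 1, sent cp 1 → ok
Exactly one row (r2) and one column (c1) fail → the flipped bit is at their intersection.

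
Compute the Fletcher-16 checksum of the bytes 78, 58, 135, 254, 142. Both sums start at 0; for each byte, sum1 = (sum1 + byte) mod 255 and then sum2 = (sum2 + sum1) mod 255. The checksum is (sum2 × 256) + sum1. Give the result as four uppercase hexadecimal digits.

939D

Running sums (mod 255):
  after byte 0 (78): sum1=78, sum2=78
  after byte 1 (58): sum1=136, sum2=214
  after byte 2 (135): sum1=16, sum2=230
  after byte 3 (254): sum1=15, sum2=245
  after byte 4 (142): sum1=157, sum2=147
Checksum = sum2·256 + sum1 = 147·256 + 157 = 37789 = 0x939D.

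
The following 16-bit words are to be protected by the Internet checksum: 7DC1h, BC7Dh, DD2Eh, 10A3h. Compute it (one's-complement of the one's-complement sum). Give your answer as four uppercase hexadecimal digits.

D7EE

One's-complement addition (fold any carry out of bit 15 back into bit 0):
  0x7DC1 + 0xBC7D = 0x13A3E → wrap carry → 0x3A3F
  0x3A3F + 0xDD2E = 0x1176D → wrap carry → 0x176E
  0x176E + 0x10A3 = 0x02811
One's-complement sum = 0x2811.
Checksum = ~0x2811 & 0xFFFF = 0xD7EE.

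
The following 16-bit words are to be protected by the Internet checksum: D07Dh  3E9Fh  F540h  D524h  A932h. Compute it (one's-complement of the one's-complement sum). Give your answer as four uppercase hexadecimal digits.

One's-complement addition (fold any carry out of bit 15 back into bit 0):
  0xD07D + 0x3E9F = 0x10F1C → wrap carry → 0x0F1D
  0x0F1D + 0xF540 = 0x1045D → wrap carry → 0x045E
  0x045E + 0xD524 = 0x0D982
  0xD982 + 0xA932 = 0x182B4 → wrap carry → 0x82B5
One's-complement sum = 0x82B5.
Checksum = ~0x82B5 & 0xFFFF = 0x7D4A.

7D4A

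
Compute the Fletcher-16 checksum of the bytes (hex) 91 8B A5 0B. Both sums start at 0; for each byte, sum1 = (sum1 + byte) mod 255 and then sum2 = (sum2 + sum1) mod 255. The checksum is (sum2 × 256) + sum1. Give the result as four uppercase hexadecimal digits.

Running sums (mod 255):
  after byte 0 (91): sum1=145, sum2=145
  after byte 1 (8B): sum1=29, sum2=174
  after byte 2 (A5): sum1=194, sum2=113
  after byte 3 (0B): sum1=205, sum2=63
Checksum = sum2·256 + sum1 = 63·256 + 205 = 16333 = 0x3FCD.

3FCD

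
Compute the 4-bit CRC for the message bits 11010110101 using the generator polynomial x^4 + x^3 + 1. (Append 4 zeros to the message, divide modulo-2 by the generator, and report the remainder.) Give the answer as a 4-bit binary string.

Append 4 zeros: 110101101010000. Divide by 11001 (XOR where the leading bit is 1):
  pos 0: 11010 XOR 11001 = 00011
  pos 3: 11110 XOR 11001 = 00111
  pos 5: 11110 XOR 11001 = 00111
  pos 7: 11110 XOR 11001 = 00111
  pos 9: 11100 XOR 11001 = 00101
Remainder (last 4 bits) = 1010. This is the CRC / FCS.

1010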